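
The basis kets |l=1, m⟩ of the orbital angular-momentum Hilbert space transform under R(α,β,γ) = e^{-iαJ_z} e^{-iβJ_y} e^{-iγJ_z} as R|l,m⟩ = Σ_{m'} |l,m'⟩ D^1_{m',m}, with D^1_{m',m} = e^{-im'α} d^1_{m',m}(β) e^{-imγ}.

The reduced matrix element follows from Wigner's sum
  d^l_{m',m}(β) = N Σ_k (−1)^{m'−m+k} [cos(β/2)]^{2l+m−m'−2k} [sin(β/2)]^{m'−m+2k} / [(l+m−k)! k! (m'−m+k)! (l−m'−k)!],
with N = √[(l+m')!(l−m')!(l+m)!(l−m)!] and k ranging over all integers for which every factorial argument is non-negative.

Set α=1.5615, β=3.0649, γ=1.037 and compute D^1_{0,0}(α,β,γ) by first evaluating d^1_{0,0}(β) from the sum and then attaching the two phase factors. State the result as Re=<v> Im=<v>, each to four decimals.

Re=-0.9971 Im=0.0000

Split into d^1_{0,0}(β=3.0649) × two z-phases.
Half-angle: c=0.038337, s=0.999265. N=√(1·1·1·1)=1.000000
k: max(0,(0)−(0))=0 … min(1+(0),1−(0))=1
  k=0: (−1)^0·1.0000/(1)·0.0383^2·0.9993^0 = +0.001470
  k=1: (−1)^1·1.0000/(1)·0.0383^0·0.9993^2 = -0.998530
d^1_{0,0}(3.0649) = +0.001470 -0.998530 = -0.997061
Attach z-rotation phases: D = e^{-i(0)(1.5615)}·(-0.997061)·e^{-i(0)(1.037)} = -0.997061+0.000000i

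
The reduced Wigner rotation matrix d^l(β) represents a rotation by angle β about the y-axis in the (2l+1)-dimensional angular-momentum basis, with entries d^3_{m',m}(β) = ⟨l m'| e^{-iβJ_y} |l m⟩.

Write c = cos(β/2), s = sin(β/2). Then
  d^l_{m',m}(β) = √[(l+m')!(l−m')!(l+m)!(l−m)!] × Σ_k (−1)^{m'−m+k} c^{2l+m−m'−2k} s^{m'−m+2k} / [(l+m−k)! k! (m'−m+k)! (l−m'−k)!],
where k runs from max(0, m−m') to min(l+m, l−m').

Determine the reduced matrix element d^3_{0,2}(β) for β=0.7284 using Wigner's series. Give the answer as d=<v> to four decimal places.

d^3_{0,2}(β=0.7284) via Wigner's sum:
c=cos(0.7284/2)=0.934409, s=sin(0.7284/2)=0.356202; N=√[6·6·120·1]=65.726707
The bounds max(0,m−m')=2 and min(l+m,l−m')=3 give 2 terms
  k=2: (−1)^0·65.7267/(12)·0.9344^4·0.3562^2 = +0.529787
  k=3: (−1)^1·65.7267/(12)·0.9344^2·0.3562^4 = -0.076987
d^3_{0,2}(0.7284) = +0.529787 -0.076987 = +0.452799

d=0.4528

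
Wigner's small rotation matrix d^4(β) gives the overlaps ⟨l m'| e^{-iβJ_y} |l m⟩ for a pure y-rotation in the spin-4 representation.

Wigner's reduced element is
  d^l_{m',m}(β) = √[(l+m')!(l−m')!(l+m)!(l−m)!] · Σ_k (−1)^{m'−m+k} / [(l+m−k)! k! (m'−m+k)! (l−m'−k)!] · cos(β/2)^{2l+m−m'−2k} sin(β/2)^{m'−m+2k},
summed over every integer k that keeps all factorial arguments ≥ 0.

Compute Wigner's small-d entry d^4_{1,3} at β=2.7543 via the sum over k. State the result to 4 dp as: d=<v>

d=-0.0164

d^4_{1,3}(β=2.7543) via Wigner's sum:
Half-angle: c=0.192438, s=0.981309. N=√(120·6·5040·1)=1904.940944
k∈{2,3} keeps every argument non-negative
  k=2: (−1)^0·1904.9409/(240)·0.1924^6·0.9813^2 = +0.000388
  k=3: (−1)^1·1904.9409/(144)·0.1924^4·0.9813^4 = -0.016823
d^4_{1,3}(2.7543) = +0.000388 -0.016823 = -0.016435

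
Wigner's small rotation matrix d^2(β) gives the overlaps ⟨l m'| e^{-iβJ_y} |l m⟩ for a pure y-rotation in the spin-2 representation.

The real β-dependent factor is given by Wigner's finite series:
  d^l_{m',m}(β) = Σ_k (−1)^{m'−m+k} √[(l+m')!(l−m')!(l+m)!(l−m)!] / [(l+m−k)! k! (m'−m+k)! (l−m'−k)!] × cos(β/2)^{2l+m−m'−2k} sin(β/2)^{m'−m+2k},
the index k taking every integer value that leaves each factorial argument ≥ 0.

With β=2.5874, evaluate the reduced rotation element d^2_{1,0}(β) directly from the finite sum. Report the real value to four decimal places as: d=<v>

d^2_{1,0}(β=2.5874) via Wigner's sum:
With c≡cos(β/2)=0.273564 and s≡sin(β/2)=0.961854, N=[6·1·2·2]^{1/2}=4.898979
k∈{0,1} keeps every argument non-negative
  k=0: (−1)^1·4.8990/(2)·0.2736^3·0.9619^1 = -0.048235
  k=1: (−1)^2·4.8990/(2)·0.2736^1·0.9619^3 = +0.596296
d^2_{1,0}(2.5874) = -0.048235 +0.596296 = +0.548061

d=0.5481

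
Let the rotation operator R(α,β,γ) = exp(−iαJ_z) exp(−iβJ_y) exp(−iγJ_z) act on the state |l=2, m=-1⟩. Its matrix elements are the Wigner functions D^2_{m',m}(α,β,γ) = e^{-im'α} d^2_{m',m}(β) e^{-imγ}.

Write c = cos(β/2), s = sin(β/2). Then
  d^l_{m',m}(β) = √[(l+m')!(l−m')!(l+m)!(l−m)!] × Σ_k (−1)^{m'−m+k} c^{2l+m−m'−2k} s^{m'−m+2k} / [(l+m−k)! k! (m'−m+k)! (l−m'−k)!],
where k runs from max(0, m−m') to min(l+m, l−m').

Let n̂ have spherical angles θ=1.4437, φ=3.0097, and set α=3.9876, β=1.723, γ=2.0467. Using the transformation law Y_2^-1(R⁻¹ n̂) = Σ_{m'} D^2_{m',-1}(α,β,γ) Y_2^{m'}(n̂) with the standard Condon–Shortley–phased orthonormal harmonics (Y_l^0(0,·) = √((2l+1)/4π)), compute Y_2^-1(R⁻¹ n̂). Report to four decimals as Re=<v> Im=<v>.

Need the full column D^2_{m',-1} for m'=−2..2 at α=3.9876, β=1.723, γ=2.0467.
cos(β/2)=0.651300, sin(β/2)=0.758820
d^2_{-2,-1}: single k=1 term ⇒ +0.419288;  D = -0.346733-0.235751i
d^2_{-1,-1}: k∈[0..1] ⇒ +0.179939 -0.732759 = -0.552821;  D = -0.535787+0.136173i
d^2_{0,-1}: k∈[0..1] ⇒ -0.513520 +0.697066 = +0.183545;  D = -0.084090+0.163149i
d^2_{1,-1}: k∈[0..1] ⇒ +0.732759 -0.331555 = +0.401204;  D = -0.145120-0.374038i
d^2_{2,-1}: single k=0 term ⇒ -0.569152;  D = -0.533725-0.197664i
Y_2^{m'}(θ=1.4437,φ=3.0097) and Σ D·Y over m':
  (-0.3467-0.2358i)·(+0.3669+0.0991i)  (-0.5358+0.1362i)·(-0.0963-0.0128i)  (-0.0841+0.1631i)·(-0.3002+0.0000i)  (-0.1451-0.3740i)·(+0.0963-0.0128i)  (-0.5337-0.1977i)·(+0.3669-0.0991i)
Y_2^-1(R⁻¹ n̂) = -0.259463-0.229905i

Re=-0.2595 Im=-0.2299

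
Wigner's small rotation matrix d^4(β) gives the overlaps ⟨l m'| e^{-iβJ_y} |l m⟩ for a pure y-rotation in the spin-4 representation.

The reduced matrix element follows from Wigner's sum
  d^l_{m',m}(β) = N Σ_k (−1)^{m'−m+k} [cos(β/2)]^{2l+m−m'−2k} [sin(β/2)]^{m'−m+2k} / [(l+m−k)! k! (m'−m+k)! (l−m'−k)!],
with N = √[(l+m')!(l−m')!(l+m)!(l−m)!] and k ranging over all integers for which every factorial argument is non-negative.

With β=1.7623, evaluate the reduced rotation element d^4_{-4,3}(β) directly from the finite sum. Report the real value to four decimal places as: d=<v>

d^4_{-4,3}(β=1.7623) via Wigner's sum:
With c≡cos(β/2)=0.636264 and s≡sin(β/2)=0.771471, N=[1·40320·5040·1]^{1/2}=14255.272709
k: max(0,(3)−(-4))=7 … min(4+(3),4−(-4))=7
  k=7: (−1)^0·14255.2727/(5040)·0.6363^1·0.7715^7 = +0.292698
d^4_{-4,3}(1.7623) = +0.292698

d=0.2927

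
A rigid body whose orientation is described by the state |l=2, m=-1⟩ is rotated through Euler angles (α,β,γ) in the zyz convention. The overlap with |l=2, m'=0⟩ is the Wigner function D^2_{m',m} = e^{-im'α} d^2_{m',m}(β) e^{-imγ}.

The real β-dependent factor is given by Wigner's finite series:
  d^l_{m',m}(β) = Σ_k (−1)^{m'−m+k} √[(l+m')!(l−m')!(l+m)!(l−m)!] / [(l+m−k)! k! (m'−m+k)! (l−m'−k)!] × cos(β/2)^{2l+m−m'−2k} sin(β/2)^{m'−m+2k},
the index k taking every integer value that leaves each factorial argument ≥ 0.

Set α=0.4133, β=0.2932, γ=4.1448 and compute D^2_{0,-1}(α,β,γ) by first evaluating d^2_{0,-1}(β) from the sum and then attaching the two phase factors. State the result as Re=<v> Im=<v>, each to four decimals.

First d^2_{0,-1}(β=0.2932), then the phase factors e^{-i(0)α} and e^{-i(-1)γ}:
Half-angle: c=0.989273, s=0.146075. N=√(2·2·1·6)=4.898979
Admissible k: 0..1 (factorial args all ≥0)
  k=0: (−1)^1·4.8990/(2)·0.9893^3·0.1461^1 = -0.346419
  k=1: (−1)^2·4.8990/(2)·0.9893^1·0.1461^3 = +0.007553
d^2_{0,-1}(0.2932) = -0.346419 +0.007553 = -0.338866
Attach z-rotation phases: D = e^{-i(0)(0.4133)}·(-0.338866)·e^{-i(-1)(4.1448)} = +0.182175+0.285732i

Re=0.1822 Im=0.2857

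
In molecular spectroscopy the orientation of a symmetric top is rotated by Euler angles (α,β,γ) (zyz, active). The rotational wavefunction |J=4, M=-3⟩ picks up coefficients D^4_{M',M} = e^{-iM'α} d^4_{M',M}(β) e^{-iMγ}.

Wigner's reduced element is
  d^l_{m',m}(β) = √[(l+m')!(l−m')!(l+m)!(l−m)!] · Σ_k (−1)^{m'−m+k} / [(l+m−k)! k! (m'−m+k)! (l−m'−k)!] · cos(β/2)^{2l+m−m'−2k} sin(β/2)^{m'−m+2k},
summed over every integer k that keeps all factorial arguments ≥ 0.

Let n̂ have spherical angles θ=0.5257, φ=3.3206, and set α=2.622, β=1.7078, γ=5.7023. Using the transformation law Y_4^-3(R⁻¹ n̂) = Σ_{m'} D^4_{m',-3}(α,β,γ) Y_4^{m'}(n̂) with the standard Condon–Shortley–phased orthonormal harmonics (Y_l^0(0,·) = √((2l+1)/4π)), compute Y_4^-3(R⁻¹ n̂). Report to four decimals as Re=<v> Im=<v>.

Need the full column D^4_{m',-3} for m'=−4..4 at α=2.622, β=1.7078, γ=5.7023.
cos(β/2)=0.657048, sin(β/2)=0.753849
d^4_{-4,-3}: single k=1 term ⇒ +0.112722;  D = -0.087690+0.070829i
d^4_{-3,-3}: k∈[0..1] ⇒ +0.034736 -0.320073 = -0.285337;  D = -0.281700+0.045415i
d^4_{-2,-3}: k∈[0..1] ⇒ -0.149117 +0.588876 = +0.439758;  D = -0.411607-0.154813i
d^4_{-1,-3}: k∈[0..1] ⇒ +0.362929 -0.796241 = -0.433312;  D = -0.276304-0.333789i
d^4_{0,-3}: k∈[0..1] ⇒ -0.620730 +0.817102 = +0.196373;  D = -0.033583-0.193480i
d^4_{1,-3}: k∈[0..1] ⇒ +0.796241 -0.628883 = +0.167358;  D = -0.057030+0.157341i
d^4_{2,-3}: k∈[0..1] ⇒ -0.775171 +0.340134 = -0.435037;  D = -0.331760+0.281412i
d^4_{3,-3}: k∈[0..1] ⇒ +0.554622 -0.104297 = +0.450325;  D = -0.442733+0.082339i
d^4_{4,-3}: single k=0 term ⇒ -0.257117;  D = -0.242764-0.084706i
Y_4^{m'}(θ=0.5257,φ=3.3206) and Σ D·Y over m':
  (-0.0877+0.0708i)·(+0.0212-0.0184i)  (-0.2817+0.0454i)·(-0.1176+0.0700i)  (-0.4116-0.1548i)·(+0.3343-0.1251i)  (-0.2763-0.3338i)·(-0.4521+0.0818i)  (-0.0336-0.1935i)·(+0.0155+0.0000i)  (-0.0570+0.1573i)·(+0.4521+0.0818i)  (-0.3318+0.2814i)·(+0.3343+0.1251i)  (-0.4427+0.0823i)·(+0.1176+0.0700i)  (-0.2428-0.0847i)·(+0.0212+0.0184i)
Y_4^-3(R⁻¹ n̂) = -0.222044+0.194556i

Re=-0.2220 Im=0.1946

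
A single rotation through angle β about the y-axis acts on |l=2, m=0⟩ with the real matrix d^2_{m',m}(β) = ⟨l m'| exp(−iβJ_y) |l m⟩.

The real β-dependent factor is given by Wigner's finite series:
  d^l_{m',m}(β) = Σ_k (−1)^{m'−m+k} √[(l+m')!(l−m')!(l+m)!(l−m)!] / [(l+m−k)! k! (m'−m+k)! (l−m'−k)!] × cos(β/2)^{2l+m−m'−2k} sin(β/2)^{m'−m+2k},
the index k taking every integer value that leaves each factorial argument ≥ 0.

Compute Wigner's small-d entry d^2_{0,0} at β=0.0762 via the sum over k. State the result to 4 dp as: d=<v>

d^2_{0,0}(β=0.0762) via Wigner's sum:
Half-angle: c=0.999274, s=0.038091. N=√(2·2·2·2)=4.000000
k: max(0,(0)−(0))=0 … min(2+(0),2−(0))=2
  k=0: (−1)^0·4.0000/(4)·0.9993^4·0.0381^0 = +0.997100
  k=1: (−1)^1·4.0000/(1)·0.9993^2·0.0381^2 = -0.005795
  k=2: (−1)^2·4.0000/(4)·0.9993^0·0.0381^4 = +0.000002
d^2_{0,0}(0.0762) = +0.997100 -0.005795 +0.000002 = +0.991307

d=0.9913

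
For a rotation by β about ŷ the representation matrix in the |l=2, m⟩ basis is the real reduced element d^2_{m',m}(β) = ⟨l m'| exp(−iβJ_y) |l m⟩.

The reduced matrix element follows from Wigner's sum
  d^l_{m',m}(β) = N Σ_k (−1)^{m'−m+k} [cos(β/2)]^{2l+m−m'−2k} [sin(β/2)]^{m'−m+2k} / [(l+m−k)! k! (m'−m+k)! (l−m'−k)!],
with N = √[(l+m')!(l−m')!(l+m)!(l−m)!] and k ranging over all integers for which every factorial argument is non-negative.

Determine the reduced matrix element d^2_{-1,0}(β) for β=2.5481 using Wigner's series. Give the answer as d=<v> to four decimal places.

d=-0.5678

d^2_{-1,0}(β=2.5481) via Wigner's sum:
c=cos(2.5481/2)=0.292410, s=sin(2.5481/2)=0.956293; N=√[1·6·2·2]=4.898979
The bounds max(0,m−m')=1 and min(l+m,l−m')=2 give 2 terms
  k=1: (−1)^0·4.8990/(2)·0.2924^3·0.9563^1 = +0.058566
  k=2: (−1)^1·4.8990/(2)·0.2924^1·0.9563^3 = -0.626385
d^2_{-1,0}(2.5481) = +0.058566 -0.626385 = -0.567819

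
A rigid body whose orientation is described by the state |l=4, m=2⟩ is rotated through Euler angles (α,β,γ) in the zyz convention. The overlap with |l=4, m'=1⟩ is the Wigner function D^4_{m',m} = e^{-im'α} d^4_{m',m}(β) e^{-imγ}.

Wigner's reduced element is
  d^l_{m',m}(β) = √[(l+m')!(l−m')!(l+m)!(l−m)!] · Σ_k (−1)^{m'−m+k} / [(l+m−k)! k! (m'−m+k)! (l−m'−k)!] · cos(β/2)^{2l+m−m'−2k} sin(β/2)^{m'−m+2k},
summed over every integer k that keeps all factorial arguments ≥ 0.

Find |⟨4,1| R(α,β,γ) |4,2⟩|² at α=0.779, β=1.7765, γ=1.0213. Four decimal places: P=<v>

First d^4_{1,2}(β=1.7765), then the phase factors e^{-i(1)α} and e^{-i(2)γ}:
With c≡cos(β/2)=0.630771 and s≡sin(β/2)=0.775969, N=[120·6·720·2]^{1/2}=1018.233765
Admissible k: 1..3 (factorial args all ≥0)
  k=1: (−1)^0·1018.2338/(240)·0.6308^7·0.7760^1 = +0.130792
  k=2: (−1)^1·1018.2338/(48)·0.6308^5·0.7760^3 = -0.989687
  k=3: (−1)^2·1018.2338/(72)·0.6308^3·0.7760^5 = +0.998509
d^4_{1,2}(1.7765) = +0.130792 -0.989687 +0.998509 = +0.139615
|D^4_{1,2}|² = |d^4_{1,2}(β)|² = (+0.139615)² = 0.019492 (the z-rotation phases have unit modulus)

P=0.0195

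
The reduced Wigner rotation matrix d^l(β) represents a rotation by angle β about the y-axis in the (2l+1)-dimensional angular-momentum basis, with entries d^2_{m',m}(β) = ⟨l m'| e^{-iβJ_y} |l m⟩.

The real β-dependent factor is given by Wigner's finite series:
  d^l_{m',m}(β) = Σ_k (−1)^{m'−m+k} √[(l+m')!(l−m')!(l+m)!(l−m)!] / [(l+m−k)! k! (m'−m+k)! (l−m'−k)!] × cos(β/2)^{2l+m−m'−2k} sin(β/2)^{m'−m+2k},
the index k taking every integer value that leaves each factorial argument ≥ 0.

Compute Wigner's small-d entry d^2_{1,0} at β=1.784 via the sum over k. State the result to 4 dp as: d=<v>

d^2_{1,0}(β=1.784) via Wigner's sum:
With c≡cos(β/2)=0.627857 and s≡sin(β/2)=0.778329, N=[6·1·2·2]^{1/2}=4.898979
Admissible k: 0..1 (factorial args all ≥0)
  k=0: (−1)^1·4.8990/(2)·0.6279^3·0.7783^1 = -0.471868
  k=1: (−1)^2·4.8990/(2)·0.6279^1·0.7783^3 = +0.725147
d^2_{1,0}(1.784) = -0.471868 +0.725147 = +0.253279

d=0.2533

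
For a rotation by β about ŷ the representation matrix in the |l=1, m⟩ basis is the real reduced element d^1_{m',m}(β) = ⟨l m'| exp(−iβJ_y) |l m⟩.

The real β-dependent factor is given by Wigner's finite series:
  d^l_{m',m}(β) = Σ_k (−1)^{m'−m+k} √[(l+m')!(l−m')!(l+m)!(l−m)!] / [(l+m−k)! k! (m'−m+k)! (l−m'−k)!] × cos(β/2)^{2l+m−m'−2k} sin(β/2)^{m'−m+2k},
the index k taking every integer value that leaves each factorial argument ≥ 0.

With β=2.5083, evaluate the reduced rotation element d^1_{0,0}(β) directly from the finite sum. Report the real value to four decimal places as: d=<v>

d^1_{0,0}(β=2.5083) via Wigner's sum:
Half-angle: c=0.311381, s=0.950285. N=√(1·1·1·1)=1.000000
k∈{0,1} keeps every argument non-negative
  k=0: (−1)^0·1.0000/(1)·0.3114^2·0.9503^0 = +0.096958
  k=1: (−1)^1·1.0000/(1)·0.3114^0·0.9503^2 = -0.903042
d^1_{0,0}(2.5083) = +0.096958 -0.903042 = -0.806083

d=-0.8061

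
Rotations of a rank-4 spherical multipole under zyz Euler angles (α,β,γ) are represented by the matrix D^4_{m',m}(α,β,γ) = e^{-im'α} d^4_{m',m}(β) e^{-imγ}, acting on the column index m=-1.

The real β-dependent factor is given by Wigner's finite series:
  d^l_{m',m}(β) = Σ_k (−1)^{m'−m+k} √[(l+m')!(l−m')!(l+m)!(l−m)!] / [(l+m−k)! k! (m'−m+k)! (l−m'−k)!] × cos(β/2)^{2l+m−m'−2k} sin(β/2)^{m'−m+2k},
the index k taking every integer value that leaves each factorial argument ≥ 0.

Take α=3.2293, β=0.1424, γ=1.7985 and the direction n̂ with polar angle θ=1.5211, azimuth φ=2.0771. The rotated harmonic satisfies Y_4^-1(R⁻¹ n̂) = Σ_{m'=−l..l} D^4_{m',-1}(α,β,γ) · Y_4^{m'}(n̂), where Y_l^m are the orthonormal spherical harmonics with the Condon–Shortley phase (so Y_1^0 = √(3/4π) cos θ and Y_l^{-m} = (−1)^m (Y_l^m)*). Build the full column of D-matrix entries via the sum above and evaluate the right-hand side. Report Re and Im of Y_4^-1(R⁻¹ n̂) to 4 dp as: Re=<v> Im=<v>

Re=0.1443 Im=-0.0264

Need the full column D^4_{m',-1} for m'=−4..4 at α=3.2293, β=0.1424, γ=1.7985.
cos(β/2)=0.997466, sin(β/2)=0.071140
d^4_{-4,-1}: single k=3 term ⇒ +0.002660;  D = -0.001455+0.002227i
d^4_{-3,-1}: k∈[2..3] ⇒ +0.039563 -0.000335 = +0.039227;  D = +0.018490-0.034596i
d^4_{-2,-1}: k∈[1..3] ⇒ +0.296508 -0.007541 +0.000026 = +0.288993;  D = -0.113369+0.265828i
d^4_{-1,-1}: k∈[0..3] ⇒ +0.979910 -0.074766 +0.000761 -0.000001 = +0.905903;  D = +0.281018-0.861213i
d^4_{0,-1}: k∈[0..3] ⇒ -0.312547 +0.009539 -0.000049 +0.000000 = -0.303057;  D = +0.068412-0.295234i
d^4_{1,-1}: k∈[0..3] ⇒ +0.049844 -0.000761 +0.000002 -0.000000 = +0.049086;  D = +0.006849-0.048605i
d^4_{2,-1}: k∈[0..2] ⇒ -0.005027 +0.000038 -0.000000 = -0.004989;  D = +0.000261-0.004982i
d^4_{3,-1}: k∈[0..1] ⇒ +0.000335 -0.000001 = +0.000334;  D = -0.000012-0.000334i
d^4_{4,-1}: single k=0 term ⇒ -0.000014;  D = -0.000002-0.000013i
Y_4^{m'}(θ=1.5211,φ=2.0771) and Σ D·Y over m':
  (-0.0015+0.0022i)·(-0.1933-0.3957i)  (+0.0185-0.0346i)·(+0.0619+0.0032i)  (-0.1134+0.2658i)·(+0.1737-0.2782i)  (+0.2810-0.8612i)·(+0.0340+0.0612i)  (+0.0684-0.2952i)·(+0.3095+0.0000i)  (+0.0068-0.0486i)·(-0.0340+0.0612i)  (+0.0003-0.0050i)·(+0.1737+0.2782i)  (-0.0000-0.0003i)·(-0.0619+0.0032i)  (-0.0000-0.0000i)·(-0.1933+0.3957i)
Y_4^-1(R⁻¹ n̂) = +0.144298-0.026353i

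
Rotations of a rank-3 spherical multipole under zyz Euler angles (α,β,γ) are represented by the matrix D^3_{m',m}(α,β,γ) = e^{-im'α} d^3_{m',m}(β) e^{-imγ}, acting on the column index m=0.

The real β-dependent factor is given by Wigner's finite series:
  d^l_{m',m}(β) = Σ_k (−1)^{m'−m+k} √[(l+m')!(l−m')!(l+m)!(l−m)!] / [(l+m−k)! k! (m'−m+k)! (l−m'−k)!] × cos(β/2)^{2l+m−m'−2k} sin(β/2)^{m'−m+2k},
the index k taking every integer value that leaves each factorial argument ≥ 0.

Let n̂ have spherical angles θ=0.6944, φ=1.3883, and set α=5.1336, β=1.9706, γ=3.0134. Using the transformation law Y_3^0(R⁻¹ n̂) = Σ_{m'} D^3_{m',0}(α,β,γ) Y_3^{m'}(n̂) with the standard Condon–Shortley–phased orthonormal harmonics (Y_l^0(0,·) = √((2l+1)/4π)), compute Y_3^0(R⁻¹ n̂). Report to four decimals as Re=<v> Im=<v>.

Re=-0.0223 Im=0.0000

Need the full column D^3_{m',0} for m'=−3..3 at α=5.1336, β=1.9706, γ=3.0134.
cos(β/2)=0.552613, sin(β/2)=0.833438
d^3_{-3,0}: single k=3 term ⇒ +0.436916;  D = -0.416467+0.132104i
d^3_{-2,0}: k∈[2..3] ⇒ +0.354807 -0.807042 = -0.452235;  D = +0.301034+0.337484i
d^3_{-1,0}: k∈[1..3] ⇒ +0.148789 -1.015302 +0.769800 = -0.096713;  D = -0.039543+0.088260i
d^3_{0,0}: k∈[0..3] ⇒ +0.028479 -0.583007 +1.326105 -0.335150 = +0.436427;  D = +0.436427+0.000000i
d^3_{1,0}: k∈[0..2] ⇒ -0.148789 +1.015302 -0.769800 = +0.096713;  D = +0.039543+0.088260i
d^3_{2,0}: k∈[0..1] ⇒ +0.354807 -0.807042 = -0.452235;  D = +0.301034-0.337484i
d^3_{3,0}: single k=0 term ⇒ -0.436916;  D = +0.416467+0.132104i
Y_3^{m'}(θ=0.6944,φ=1.3883) and Σ D·Y over m':
  (-0.4165+0.1321i)·(-0.0569+0.0934i)  (+0.3010+0.3375i)·(-0.3004-0.1148i)  (-0.0395+0.0883i)·(+0.0733-0.3971i)  (+0.4364+0.0000i)·(-0.0136+0.0000i)  (+0.0395+0.0883i)·(-0.0733-0.3971i)  (+0.3010-0.3375i)·(-0.3004+0.1148i)  (+0.4165+0.1321i)·(+0.0569+0.0934i)
Y_3^0(R⁻¹ n̂) = -0.022296+0.000000i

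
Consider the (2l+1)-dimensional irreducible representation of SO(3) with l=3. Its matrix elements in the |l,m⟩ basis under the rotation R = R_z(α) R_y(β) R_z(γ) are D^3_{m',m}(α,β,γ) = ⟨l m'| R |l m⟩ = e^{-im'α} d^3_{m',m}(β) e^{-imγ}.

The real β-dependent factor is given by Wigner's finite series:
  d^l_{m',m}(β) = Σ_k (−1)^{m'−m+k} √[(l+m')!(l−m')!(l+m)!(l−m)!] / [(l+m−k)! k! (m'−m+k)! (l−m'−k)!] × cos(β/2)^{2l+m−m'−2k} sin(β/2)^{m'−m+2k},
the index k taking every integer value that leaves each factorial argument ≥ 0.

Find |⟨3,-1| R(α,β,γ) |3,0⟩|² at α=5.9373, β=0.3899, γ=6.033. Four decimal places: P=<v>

P=0.2910

D^3_{-1,0}(5.9373,0.3899,6.033) = e^{-i·-1·5.9373}·d^3_{-1,0}(0.3899)·e^{-i·0·6.033}. Compute d first:
Half-angle: c=0.981057, s=0.193717. N=√(2·24·6·6)=41.569219
k: max(0,(0)−(-1))=1 … min(3+(0),3−(-1))=3
  k=1: (−1)^0·41.5692/(12)·0.9811^5·0.1937^1 = +0.609862
  k=2: (−1)^1·41.5692/(4)·0.9811^3·0.1937^3 = -0.071335
  k=3: (−1)^2·41.5692/(12)·0.9811^1·0.1937^5 = +0.000927
d^3_{-1,0}(0.3899) = +0.609862 -0.071335 +0.000927 = +0.539454
|D^3_{-1,0}|² = |d^3_{-1,0}(β)|² = (+0.539454)² = 0.291011 (the z-rotation phases have unit modulus)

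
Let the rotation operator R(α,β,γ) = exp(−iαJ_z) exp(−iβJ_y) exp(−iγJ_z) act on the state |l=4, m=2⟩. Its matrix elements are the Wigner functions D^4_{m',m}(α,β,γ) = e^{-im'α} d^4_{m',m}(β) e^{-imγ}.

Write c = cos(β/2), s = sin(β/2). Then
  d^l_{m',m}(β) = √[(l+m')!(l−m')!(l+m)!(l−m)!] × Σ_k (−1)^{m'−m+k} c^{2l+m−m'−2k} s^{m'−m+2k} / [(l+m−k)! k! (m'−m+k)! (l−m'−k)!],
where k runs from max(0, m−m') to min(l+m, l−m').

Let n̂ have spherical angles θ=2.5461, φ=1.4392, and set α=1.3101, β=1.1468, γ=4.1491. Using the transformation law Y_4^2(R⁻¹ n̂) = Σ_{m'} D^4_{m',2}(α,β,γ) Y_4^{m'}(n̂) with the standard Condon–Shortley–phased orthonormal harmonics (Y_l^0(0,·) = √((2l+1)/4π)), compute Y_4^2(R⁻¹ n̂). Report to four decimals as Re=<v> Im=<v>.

Re=0.0769 Im=0.2507

Need the full column D^4_{m',2} for m'=−4..4 at α=1.3101, β=1.1468, γ=4.1491.
cos(β/2)=0.840061, sin(β/2)=0.542491
d^4_{-4,2}: single k=6 term ⇒ +0.095183;  D = -0.094849-0.007966i
d^4_{-3,2}: k∈[5..6] ⇒ +0.312667 -0.043464 = +0.269204;  D = -0.090914+0.253388i
d^4_{-2,2}: k∈[4..6] ⇒ +0.647004 -0.215854 +0.007501 = +0.438651;  D = +0.360745+0.249555i
d^4_{-1,2}: k∈[3..5] ⇒ +0.944601 -0.590886 +0.049283 = +0.402999;  D = +0.306951-0.261131i
d^4_{0,2}: k∈[2..4] ⇒ +0.981235 -1.091203 +0.170648 = +0.060680;  D = -0.026077-0.054791i
d^4_{1,2}: k∈[1..3] ⇒ +0.679526 -1.416902 +0.393924 = -0.343452;  D = +0.337685-0.062678i
d^4_{2,2}: k∈[0..2] ⇒ +0.248021 -1.241175 +0.647004 = -0.346151;  D = +0.026687-0.345120i
d^4_{3,2}: k∈[0..1] ⇒ -0.599286 +0.749754 = +0.150468;  D = +0.141961+0.049877i
d^4_{4,2}: single k=0 term ⇒ +0.547307;  D = +0.308385-0.452154i
Y_4^{m'}(θ=2.5461,φ=1.4392) and Σ D·Y over m':
  (-0.0948-0.0080i)·(+0.0379+0.0220i)  (-0.0909+0.2534i)·(+0.0703-0.1688i)  (+0.3607+0.2496i)·(-0.3859-0.1040i)  (+0.3070-0.2611i)·(-0.0518+0.3915i)  (-0.0261-0.0548i)·(-0.1185+0.0000i)  (+0.3377-0.0627i)·(+0.0518+0.3915i)  (+0.0267-0.3451i)·(-0.3859+0.1040i)  (+0.1420+0.0499i)·(-0.0703-0.1688i)  (+0.3084-0.4522i)·(+0.0379-0.0220i)
Y_4^2(R⁻¹ n̂) = +0.076893+0.250688i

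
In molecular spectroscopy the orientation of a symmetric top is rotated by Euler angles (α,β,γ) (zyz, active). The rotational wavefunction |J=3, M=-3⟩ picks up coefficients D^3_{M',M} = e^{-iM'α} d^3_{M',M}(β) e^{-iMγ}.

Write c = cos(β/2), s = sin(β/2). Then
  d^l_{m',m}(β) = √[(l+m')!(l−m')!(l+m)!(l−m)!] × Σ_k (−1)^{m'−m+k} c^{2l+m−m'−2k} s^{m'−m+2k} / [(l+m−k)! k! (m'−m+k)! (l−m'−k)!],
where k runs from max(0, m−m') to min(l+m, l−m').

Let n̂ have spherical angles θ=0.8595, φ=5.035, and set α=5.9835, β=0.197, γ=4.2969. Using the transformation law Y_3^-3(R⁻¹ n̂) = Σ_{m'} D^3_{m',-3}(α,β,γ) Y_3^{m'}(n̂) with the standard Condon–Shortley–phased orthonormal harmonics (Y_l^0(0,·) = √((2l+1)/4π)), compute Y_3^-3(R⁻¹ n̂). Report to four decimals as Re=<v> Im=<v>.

Re=-0.1178 Im=-0.0665

Need the full column D^3_{m',-3} for m'=−3..3 at α=5.9835, β=0.197, γ=4.2969.
cos(β/2)=0.995153, sin(β/2)=0.098341
d^3_{-3,-3}: single k=0 term ⇒ +0.971267;  D = +0.815224-0.527986i
d^3_{-2,-3}: single k=0 term ⇒ -0.235103;  D = -0.226266+0.063851i
d^3_{-1,-3}: single k=0 term ⇒ +0.036734;  D = +0.036723+0.000905i
d^3_{0,-3}: single k=0 term ⇒ -0.004192;  D = -0.003973-0.001336i
d^3_{1,-3}: single k=0 term ⇒ +0.000359;  D = +0.000291+0.000210i
d^3_{2,-3}: single k=0 term ⇒ -0.000022;  D = -0.000014-0.000018i
d^3_{3,-3}: single k=0 term ⇒ +0.000001;  D = +0.000000+0.000001i
Y_3^{m'}(θ=0.8595,φ=5.035) and Σ D·Y over m':
  (+0.8152-0.5280i)·(-0.1494-0.1028i)  (-0.2263+0.0639i)·(-0.3059+0.2302i)  (+0.0367+0.0009i)·(+0.0878+0.2626i)  (-0.0040-0.0013i)·(-0.2117+0.0000i)  (+0.0003+0.0002i)·(-0.0878+0.2626i)  (-0.0000-0.0000i)·(-0.3059-0.2302i)  (+0.0000+0.0000i)·(+0.1494-0.1028i)
Y_3^-3(R⁻¹ n̂) = -0.117824-0.066526i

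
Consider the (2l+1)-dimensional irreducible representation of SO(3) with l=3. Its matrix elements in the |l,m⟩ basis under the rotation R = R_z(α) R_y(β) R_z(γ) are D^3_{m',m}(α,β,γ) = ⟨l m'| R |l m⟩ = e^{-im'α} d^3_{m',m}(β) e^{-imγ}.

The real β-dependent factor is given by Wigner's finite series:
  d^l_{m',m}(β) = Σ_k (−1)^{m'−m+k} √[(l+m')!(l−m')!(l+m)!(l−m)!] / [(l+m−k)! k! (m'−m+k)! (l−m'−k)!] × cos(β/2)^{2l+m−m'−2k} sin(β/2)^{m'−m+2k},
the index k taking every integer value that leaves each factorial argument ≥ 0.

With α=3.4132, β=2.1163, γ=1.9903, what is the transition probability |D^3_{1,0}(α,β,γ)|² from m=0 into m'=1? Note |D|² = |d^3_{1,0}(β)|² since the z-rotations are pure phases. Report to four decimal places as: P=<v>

P=0.0164

First d^3_{1,0}(β=2.1163), then the phase factors e^{-i(1)α} and e^{-i(0)γ}:
c=cos(2.1163/2)=0.490485, s=sin(2.1163/2)=0.871450; N=√[24·2·6·6]=41.569219
Admissible k: 0..2 (factorial args all ≥0)
  k=0: (−1)^1·41.5692/(12)·0.4905^5·0.8714^1 = -0.085696
  k=1: (−1)^2·41.5692/(4)·0.4905^3·0.8714^3 = +0.811552
  k=2: (−1)^3·41.5692/(12)·0.4905^1·0.8714^5 = -0.853941
d^3_{1,0}(2.1163) = -0.085696 +0.811552 -0.853941 = -0.128085
|D^3_{1,0}|² = |d^3_{1,0}(β)|² = (-0.128085)² = 0.016406 (the z-rotation phases have unit modulus)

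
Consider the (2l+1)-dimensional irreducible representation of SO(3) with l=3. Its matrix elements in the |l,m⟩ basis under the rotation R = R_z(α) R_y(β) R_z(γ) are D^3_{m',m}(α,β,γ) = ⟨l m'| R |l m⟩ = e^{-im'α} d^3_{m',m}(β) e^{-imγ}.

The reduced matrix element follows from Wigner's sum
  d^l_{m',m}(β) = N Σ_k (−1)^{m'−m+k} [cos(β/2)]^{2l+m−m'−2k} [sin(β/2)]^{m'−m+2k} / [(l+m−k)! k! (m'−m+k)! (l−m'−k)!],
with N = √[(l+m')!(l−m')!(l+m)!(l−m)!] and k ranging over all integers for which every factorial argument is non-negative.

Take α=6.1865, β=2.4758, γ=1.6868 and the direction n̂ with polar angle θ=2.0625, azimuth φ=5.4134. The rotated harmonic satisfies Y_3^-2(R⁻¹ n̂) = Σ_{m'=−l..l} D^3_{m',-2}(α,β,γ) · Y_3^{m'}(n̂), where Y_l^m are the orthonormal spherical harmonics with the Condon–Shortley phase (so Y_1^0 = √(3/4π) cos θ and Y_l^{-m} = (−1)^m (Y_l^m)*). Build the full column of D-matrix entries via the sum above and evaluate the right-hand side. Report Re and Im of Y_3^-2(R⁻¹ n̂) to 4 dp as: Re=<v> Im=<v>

Re=0.2101 Im=0.2509

Need the full column D^3_{m',-2} for m'=−3..3 at α=6.1865, β=2.4758, γ=1.6868.
cos(β/2)=0.326782, sin(β/2)=0.945100
d^3_{-3,-2}: single k=1 term ⇒ +0.008627;  D = -0.008612+0.000500i
d^3_{-2,-2}: k∈[0..1] ⇒ +0.001218 -0.050928 = -0.049710;  D = +0.049673+0.001920i
d^3_{-1,-2}: k∈[0..1] ⇒ -0.011137 +0.186310 = +0.175173;  D = -0.173572-0.023633i
d^3_{0,-2}: k∈[0..1] ⇒ +0.055789 -0.466645 = -0.410856;  D = +0.399848+0.094469i
d^3_{1,-2}: k∈[0..1] ⇒ -0.186310 +0.779195 = +0.592885;  D = -0.561145-0.191387i
d^3_{2,-2}: k∈[0..1] ⇒ +0.425987 -0.712633 = -0.286646;  D = +0.261101+0.118289i
d^3_{3,-2}: single k=0 term ⇒ -0.603562;  D = +0.523163+0.300978i
Y_3^{m'}(θ=2.0625,φ=5.4134) and Σ D·Y over m':
  (-0.0086+0.0005i)·(-0.2463+0.1450i)  (+0.0497+0.0019i)·(+0.0630-0.3696i)  (-0.1736-0.0236i)·(+0.0210+0.0249i)  (+0.3998+0.0945i)·(+0.3322+0.0000i)  (-0.5611-0.1914i)·(-0.0210+0.0249i)  (+0.2611+0.1183i)·(+0.0630+0.3696i)  (+0.5232+0.3010i)·(+0.2463+0.1450i)
Y_3^-2(R⁻¹ n̂) = +0.210144+0.250944i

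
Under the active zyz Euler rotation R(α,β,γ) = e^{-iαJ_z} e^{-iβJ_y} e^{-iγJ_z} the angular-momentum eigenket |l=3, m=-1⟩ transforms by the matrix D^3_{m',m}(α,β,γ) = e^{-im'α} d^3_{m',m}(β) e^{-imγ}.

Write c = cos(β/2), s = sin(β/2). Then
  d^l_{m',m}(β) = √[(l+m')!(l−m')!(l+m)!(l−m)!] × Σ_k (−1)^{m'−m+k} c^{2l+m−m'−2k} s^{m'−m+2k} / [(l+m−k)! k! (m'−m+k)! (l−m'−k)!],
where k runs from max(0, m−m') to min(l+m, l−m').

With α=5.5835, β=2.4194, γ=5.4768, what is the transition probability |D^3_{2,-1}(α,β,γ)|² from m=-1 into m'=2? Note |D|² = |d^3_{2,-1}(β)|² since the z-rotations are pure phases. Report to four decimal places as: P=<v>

First d^3_{2,-1}(β=2.4194), then the phase factors e^{-i(2)α} and e^{-i(-1)γ}:
With c≡cos(β/2)=0.353300 and s≡sin(β/2)=0.935510, N=[120·1·2·24]^{1/2}=75.894664
k: max(0,(-1)−(2))=0 … min(3+(-1),3−(2))=1
  k=0: (−1)^3·75.8947/(12)·0.3533^3·0.9355^3 = -0.228353
  k=1: (−1)^4·75.8947/(24)·0.3533^1·0.9355^5 = +0.800545
d^3_{2,-1}(2.4194) = -0.228353 +0.800545 = +0.572193
|D^3_{2,-1}|² = |d^3_{2,-1}(β)|² = (+0.572193)² = 0.327404 (the z-rotation phases have unit modulus)

P=0.3274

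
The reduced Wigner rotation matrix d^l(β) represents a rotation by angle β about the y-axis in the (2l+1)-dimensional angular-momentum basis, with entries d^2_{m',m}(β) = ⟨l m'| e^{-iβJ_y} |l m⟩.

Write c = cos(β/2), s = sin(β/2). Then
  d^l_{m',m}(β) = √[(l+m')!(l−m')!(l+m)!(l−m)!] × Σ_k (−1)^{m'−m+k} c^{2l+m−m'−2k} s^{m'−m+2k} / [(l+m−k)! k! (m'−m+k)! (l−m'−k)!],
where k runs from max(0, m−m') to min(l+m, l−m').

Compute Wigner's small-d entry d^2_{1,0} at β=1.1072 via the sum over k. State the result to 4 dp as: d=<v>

d^2_{1,0}(β=1.1072) via Wigner's sum:
c=cos(1.1072/2)=0.850637, s=sin(1.1072/2)=0.525753; N=√[6·1·2·2]=4.898979
The bounds max(0,m−m')=0 and min(l+m,l−m')=1 give 2 terms
  k=0: (−1)^1·4.8990/(2)·0.8506^3·0.5258^1 = -0.792667
  k=1: (−1)^2·4.8990/(2)·0.8506^1·0.5258^3 = +0.302806
d^2_{1,0}(1.1072) = -0.792667 +0.302806 = -0.489860

d=-0.4899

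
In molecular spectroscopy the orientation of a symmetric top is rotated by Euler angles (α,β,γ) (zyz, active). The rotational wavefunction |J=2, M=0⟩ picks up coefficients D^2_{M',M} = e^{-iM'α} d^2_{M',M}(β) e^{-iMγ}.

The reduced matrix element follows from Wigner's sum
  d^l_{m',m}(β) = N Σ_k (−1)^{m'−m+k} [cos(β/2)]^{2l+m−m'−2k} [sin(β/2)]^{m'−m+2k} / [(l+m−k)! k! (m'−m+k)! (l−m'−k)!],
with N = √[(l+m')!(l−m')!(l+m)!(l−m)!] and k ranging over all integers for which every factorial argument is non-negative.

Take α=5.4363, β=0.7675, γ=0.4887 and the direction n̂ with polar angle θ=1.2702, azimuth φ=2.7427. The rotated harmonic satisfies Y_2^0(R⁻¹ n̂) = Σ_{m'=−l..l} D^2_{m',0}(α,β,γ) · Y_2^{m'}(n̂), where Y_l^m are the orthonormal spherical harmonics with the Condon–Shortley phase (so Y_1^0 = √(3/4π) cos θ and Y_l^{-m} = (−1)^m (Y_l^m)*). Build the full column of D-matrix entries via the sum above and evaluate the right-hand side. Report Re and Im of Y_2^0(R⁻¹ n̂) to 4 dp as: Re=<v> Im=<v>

Re=-0.1754 Im=0.0000

Need the full column D^2_{m',0} for m'=−2..2 at α=5.4363, β=0.7675, γ=0.4887.
cos(β/2)=0.927267, sin(β/2)=0.374400
d^2_{-2,0}: single k=2 term ⇒ +0.295228;  D = -0.036214-0.292999i
d^2_{-1,0}: k∈[1..2] ⇒ +0.731184 -0.119204 = +0.611980;  D = +0.405327-0.458508i
d^2_{0,0}: k∈[0..2] ⇒ +0.739298 -0.482106 +0.019649 = +0.276842;  D = +0.276842+0.000000i
d^2_{1,0}: k∈[0..1] ⇒ -0.731184 +0.119204 = -0.611980;  D = -0.405327-0.458508i
d^2_{2,0}: single k=0 term ⇒ +0.295228;  D = -0.036214+0.292999i
Y_2^{m'}(θ=1.2702,φ=2.7427) and Σ D·Y over m':
  (-0.0362-0.2930i)·(+0.2461+0.2523i)  (+0.4053-0.4585i)·(-0.2013-0.0849i)  (+0.2768+0.0000i)·(-0.2324+0.0000i)  (-0.4053-0.4585i)·(+0.2013-0.0849i)  (-0.0362+0.2930i)·(+0.2461-0.2523i)
Y_2^0(R⁻¹ n̂) = -0.175380+0.000000i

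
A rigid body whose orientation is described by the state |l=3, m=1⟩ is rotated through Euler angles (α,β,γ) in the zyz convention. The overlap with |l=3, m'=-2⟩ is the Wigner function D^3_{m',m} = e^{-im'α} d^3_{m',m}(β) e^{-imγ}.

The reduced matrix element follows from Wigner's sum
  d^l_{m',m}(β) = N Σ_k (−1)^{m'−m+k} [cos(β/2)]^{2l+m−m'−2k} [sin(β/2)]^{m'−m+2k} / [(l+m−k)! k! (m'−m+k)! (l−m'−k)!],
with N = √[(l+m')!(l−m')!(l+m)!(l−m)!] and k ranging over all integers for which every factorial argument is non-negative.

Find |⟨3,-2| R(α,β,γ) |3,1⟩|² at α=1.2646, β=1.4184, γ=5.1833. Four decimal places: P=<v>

P=0.2326

D^3_{-2,1}(1.2646,1.4184,5.1833) = e^{-i·-2·1.2646}·d^3_{-2,1}(1.4184)·e^{-i·1·5.1833}. Compute d first:
c=cos(1.4184/2)=0.758883, s=sin(1.4184/2)=0.651227; N=√[1·120·24·2]=75.894664
k: max(0,(1)−(-2))=3 … min(3+(1),3−(-2))=4
  k=3: (−1)^0·75.8947/(12)·0.7589^3·0.6512^3 = +0.763399
  k=4: (−1)^1·75.8947/(24)·0.7589^1·0.6512^5 = -0.281084
d^3_{-2,1}(1.4184) = +0.763399 -0.281084 = +0.482315
|D^3_{-2,1}|² = |d^3_{-2,1}(β)|² = (+0.482315)² = 0.232628 (the z-rotation phases have unit modulus)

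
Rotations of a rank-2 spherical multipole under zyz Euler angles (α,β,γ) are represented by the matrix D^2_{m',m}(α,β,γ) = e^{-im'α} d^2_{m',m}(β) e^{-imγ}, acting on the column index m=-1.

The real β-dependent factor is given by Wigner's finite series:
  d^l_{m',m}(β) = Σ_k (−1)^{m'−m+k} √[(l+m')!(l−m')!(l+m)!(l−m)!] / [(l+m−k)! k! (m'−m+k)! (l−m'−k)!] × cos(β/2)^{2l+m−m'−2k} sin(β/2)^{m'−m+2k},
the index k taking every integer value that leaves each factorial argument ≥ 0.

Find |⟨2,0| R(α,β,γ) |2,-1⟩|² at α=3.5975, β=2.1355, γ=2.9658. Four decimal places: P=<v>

P=0.3066

D^2_{0,-1}(3.5975,2.1355,2.9658) = e^{-i·0·3.5975}·d^2_{0,-1}(2.1355)·e^{-i·-1·2.9658}. Compute d first:
With c≡cos(β/2)=0.482097 and s≡sin(β/2)=0.876118, N=[2·2·1·6]^{1/2}=4.898979
The bounds max(0,m−m')=0 and min(l+m,l−m')=1 give 2 terms
  k=0: (−1)^1·4.8990/(2)·0.4821^3·0.8761^1 = -0.240459
  k=1: (−1)^2·4.8990/(2)·0.4821^1·0.8761^3 = +0.794141
d^2_{0,-1}(2.1355) = -0.240459 +0.794141 = +0.553682
|D^2_{0,-1}|² = |d^2_{0,-1}(β)|² = (+0.553682)² = 0.306564 (the z-rotation phases have unit modulus)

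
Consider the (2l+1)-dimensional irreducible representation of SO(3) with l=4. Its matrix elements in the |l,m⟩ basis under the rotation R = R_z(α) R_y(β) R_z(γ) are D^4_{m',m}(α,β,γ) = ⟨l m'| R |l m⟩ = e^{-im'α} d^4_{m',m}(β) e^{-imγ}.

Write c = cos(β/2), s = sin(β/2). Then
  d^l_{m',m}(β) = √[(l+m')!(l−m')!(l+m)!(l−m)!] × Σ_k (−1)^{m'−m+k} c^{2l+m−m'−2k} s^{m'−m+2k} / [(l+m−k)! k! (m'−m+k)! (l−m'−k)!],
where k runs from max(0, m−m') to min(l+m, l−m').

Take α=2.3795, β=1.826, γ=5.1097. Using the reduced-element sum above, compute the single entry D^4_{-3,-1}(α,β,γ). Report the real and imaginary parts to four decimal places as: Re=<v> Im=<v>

Split into d^4_{-3,-1}(β=1.826) × two z-phases.
With c≡cos(β/2)=0.611374 and s≡sin(β/2)=0.791341, N=[1·5040·6·120]^{1/2}=1904.940944
Admissible k: 2..3 (factorial args all ≥0)
  k=2: (−1)^0·1904.9409/(240)·0.6114^6·0.7913^2 = +0.259562
  k=3: (−1)^1·1904.9409/(144)·0.6114^4·0.7913^4 = -0.724776
d^4_{-3,-1}(1.826) = +0.259562 -0.724776 = -0.465214
Attach z-rotation phases: D = e^{-i(-3)(2.3795)}·(-0.465214)·e^{-i(-1)(5.1097)} = -0.441864+0.145533i

Re=-0.4419 Im=0.1455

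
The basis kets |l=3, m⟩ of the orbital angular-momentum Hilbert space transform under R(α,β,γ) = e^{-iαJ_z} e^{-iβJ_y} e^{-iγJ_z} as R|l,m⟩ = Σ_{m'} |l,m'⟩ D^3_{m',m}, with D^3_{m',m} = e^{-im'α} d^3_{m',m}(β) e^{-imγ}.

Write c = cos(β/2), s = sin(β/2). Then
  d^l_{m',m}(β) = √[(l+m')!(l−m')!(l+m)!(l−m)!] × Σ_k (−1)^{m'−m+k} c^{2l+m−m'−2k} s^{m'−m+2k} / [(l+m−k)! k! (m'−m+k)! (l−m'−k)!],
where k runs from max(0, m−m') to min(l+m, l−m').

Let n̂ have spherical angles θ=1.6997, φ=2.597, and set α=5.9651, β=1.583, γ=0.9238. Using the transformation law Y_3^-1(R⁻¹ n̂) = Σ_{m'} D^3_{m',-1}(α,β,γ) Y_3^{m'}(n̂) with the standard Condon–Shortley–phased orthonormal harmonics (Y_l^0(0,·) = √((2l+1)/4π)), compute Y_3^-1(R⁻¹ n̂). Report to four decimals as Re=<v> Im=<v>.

Need the full column D^3_{m',-1} for m'=−3..3 at α=5.9651, β=1.583, γ=0.9238.
cos(β/2)=0.702779, sin(β/2)=0.711408
d^3_{-3,-1}: single k=2 term ⇒ +0.478144;  D = +0.477922-0.014560i
d^3_{-2,-1}: k∈[1..2] ⇒ +0.385667 -0.790393 = -0.404726;  D = -0.388099-0.114812i
d^3_{-1,-1}: k∈[0..2] ⇒ +0.120479 -0.987650 +0.759039 = -0.108131;  D = -0.088894-0.061564i
d^3_{0,-1}: k∈[0..2] ⇒ -0.422477 +1.298748 -0.443613 = +0.432658;  D = +0.260803+0.345217i
d^3_{1,-1}: k∈[0..2] ⇒ +0.740737 -1.012053 +0.129632 = -0.141683;  D = -0.045765-0.134088i
d^3_{2,-1}: k∈[0..1] ⇒ -0.790393 +0.404961 = -0.385432;  D = -0.004172-0.385409i
d^3_{3,-1}: single k=0 term ⇒ +0.489958;  D = -0.148187+0.467011i
Y_3^{m'}(θ=1.6997,φ=2.597) and Σ D·Y over m':
  (+0.4779-0.0146i)·(+0.0256-0.4061i)  (-0.3881-0.1148i)·(-0.0598-0.1145i)  (-0.0889-0.0616i)·(+0.2515+0.1523i)  (+0.2608+0.3452i)·(+0.1399+0.0000i)  (-0.0458-0.1341i)·(-0.2515+0.1523i)  (-0.0042-0.3854i)·(-0.0598+0.1145i)  (-0.1482+0.4670i)·(-0.0256-0.4061i)
Y_3^-1(R⁻¹ n̂) = +0.309701-0.026307i

Re=0.3097 Im=-0.0263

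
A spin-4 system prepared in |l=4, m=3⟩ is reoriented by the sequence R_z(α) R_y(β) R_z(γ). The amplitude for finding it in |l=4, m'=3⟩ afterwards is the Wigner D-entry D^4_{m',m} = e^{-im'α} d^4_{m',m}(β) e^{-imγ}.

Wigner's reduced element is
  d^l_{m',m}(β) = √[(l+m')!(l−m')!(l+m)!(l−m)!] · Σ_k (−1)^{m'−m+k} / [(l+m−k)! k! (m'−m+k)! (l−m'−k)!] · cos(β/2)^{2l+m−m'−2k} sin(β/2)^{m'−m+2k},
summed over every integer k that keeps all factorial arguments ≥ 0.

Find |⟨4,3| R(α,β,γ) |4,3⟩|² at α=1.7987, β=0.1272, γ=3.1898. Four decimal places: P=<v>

D^4_{3,3}(1.7987,0.1272,3.1898) = e^{-i·3·1.7987}·d^4_{3,3}(0.1272)·e^{-i·3·3.1898}. Compute d first:
Half-angle: c=0.997978, s=0.063557. N=√(5040·1·5040·1)=5040.000000
The bounds max(0,m−m')=0 and min(l+m,l−m')=1 give 2 terms
  k=0: (−1)^0·5040.0000/(5040)·0.9980^8·0.0636^0 = +0.983940
  k=1: (−1)^1·5040.0000/(720)·0.9980^6·0.0636^2 = -0.027935
d^4_{3,3}(0.1272) = +0.983940 -0.027935 = +0.956004
|D^4_{3,3}|² = |d^4_{3,3}(β)|² = (+0.956004)² = 0.913944 (the z-rotation phases have unit modulus)

P=0.9139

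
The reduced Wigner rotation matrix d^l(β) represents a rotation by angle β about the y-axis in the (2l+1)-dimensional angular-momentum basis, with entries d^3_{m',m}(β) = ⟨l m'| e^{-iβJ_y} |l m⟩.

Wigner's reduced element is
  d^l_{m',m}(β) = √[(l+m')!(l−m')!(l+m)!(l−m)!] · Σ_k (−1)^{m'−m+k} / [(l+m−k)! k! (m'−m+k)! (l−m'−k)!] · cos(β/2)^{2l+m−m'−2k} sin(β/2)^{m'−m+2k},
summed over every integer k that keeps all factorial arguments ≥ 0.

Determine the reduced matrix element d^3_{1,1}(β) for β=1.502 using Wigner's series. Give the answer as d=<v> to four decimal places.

d=-0.2160

d^3_{1,1}(β=1.502) via Wigner's sum:
Half-angle: c=0.731007, s=0.682370. N=√(24·2·24·2)=48.000000
Admissible k: 0..2 (factorial args all ≥0)
  k=0: (−1)^0·48.0000/(48)·0.7310^6·0.6824^0 = +0.152591
  k=1: (−1)^1·48.0000/(6)·0.7310^4·0.6824^2 = -1.063692
  k=2: (−1)^2·48.0000/(8)·0.7310^2·0.6824^4 = +0.695143
d^3_{1,1}(1.502) = +0.152591 -1.063692 +0.695143 = -0.215958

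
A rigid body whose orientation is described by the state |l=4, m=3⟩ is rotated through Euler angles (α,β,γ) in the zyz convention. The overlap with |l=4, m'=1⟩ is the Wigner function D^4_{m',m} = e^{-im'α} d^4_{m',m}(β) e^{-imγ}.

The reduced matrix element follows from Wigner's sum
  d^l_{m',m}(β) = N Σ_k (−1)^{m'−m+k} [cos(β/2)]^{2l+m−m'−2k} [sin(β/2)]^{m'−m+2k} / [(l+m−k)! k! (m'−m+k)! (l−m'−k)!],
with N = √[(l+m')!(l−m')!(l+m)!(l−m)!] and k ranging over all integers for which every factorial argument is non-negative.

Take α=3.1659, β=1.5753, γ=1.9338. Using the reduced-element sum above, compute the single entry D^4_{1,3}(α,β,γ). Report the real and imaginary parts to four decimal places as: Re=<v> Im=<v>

Re=0.3007 Im=0.1480

First d^4_{1,3}(β=1.5753), then the phase factors e^{-i(1)α} and e^{-i(3)γ}:
c=cos(1.5753/2)=0.705513, s=sin(1.5753/2)=0.708697; N=√[120·6·5040·1]=1904.940944
Admissible k: 2..3 (factorial args all ≥0)
  k=2: (−1)^0·1904.9409/(240)·0.7055^6·0.7087^2 = +0.491610
  k=3: (−1)^1·1904.9409/(144)·0.7055^4·0.7087^4 = -0.826764
d^4_{1,3}(1.5753) = +0.491610 -0.826764 = -0.335154
Phases: e^{-i·(1)·3.1659}=-0.999705+0.024305i, e^{-i·(3)·1.9338}=+0.886169+0.463362i ⇒ D=+0.300690+0.148033i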